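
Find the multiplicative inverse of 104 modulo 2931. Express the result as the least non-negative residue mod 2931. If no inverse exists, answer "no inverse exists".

gcd(2931, 104) by repeated division:
2931 = 28*104 + 19
104 = 5*19 + 9
19 = 2*9 + 1
9 = 9*1 + 0
gcd = 1, so the inverse exists. Back-substitute:
1 = 19 − 2·9
1 = −2·104 + 11·19
1 = 11·2931 − 310·104
So 104·(-310) ≡ 1 (mod 2931), and -310 ≡ 2621 (mod 2931).

2621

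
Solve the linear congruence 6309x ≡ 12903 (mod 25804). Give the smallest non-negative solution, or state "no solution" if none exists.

First find gcd(6309, 25804):
25804 = 4*6309 + 568
6309 = 11*568 + 61
568 = 9*61 + 19
61 = 3*19 + 4
19 = 4*4 + 3
4 = 1*3 + 1
3 = 3*1 + 0
gcd = 1, so a unique solution mod 25804 exists.
Back-substitute for the Bézout coefficients:
1 = 4 − 3
1 = −19 + 5·4
1 = 5·61 − 16·19
1 = −16·568 + 149·61
1 = 149·6309 − 1655·568
1 = −1655·25804 + 6769·6309
So 6309·(6769) ≡ 1 (mod 25804), giving 6309⁻¹ ≡ 6769.
x ≡ 6309⁻¹·12903 ≡ 6769·12903 ≡ 19671 (mod 25804).

19671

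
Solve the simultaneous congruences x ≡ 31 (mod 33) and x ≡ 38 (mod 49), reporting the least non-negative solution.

724

Write x = 31 + 33·k. Then 33·k ≡ 38 − 31 ≡ 7 (mod 49).
Need 33⁻¹ mod 49. Extended Euclid on (49, 33):
49 = 1×33 + 16
33 = 2×16 + 1
16 = 16×1 + 0
Back-substitute:
1 = 33 − 2·16
1 = −2·49 + 3·33
33⁻¹ ≡ 3 (mod 49), so k ≡ 3·7 ≡ 21 (mod 49).
x = 31 + 33·21 = 724.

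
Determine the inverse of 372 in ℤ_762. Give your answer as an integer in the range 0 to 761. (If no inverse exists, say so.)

no inverse exists

Compute gcd(372, 762):
762 = 2×372 + 18
372 = 20×18 + 12
18 = 1×12 + 6
12 = 2×6 + 0
gcd(372, 762) = 6 ≠ 1, so 372 has no multiplicative inverse modulo 762.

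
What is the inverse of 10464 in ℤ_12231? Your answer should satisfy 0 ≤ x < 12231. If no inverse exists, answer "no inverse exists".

Euclidean algorithm on 12231, 10464:
12231 = 1*10464 + 1767
10464 = 5*1767 + 1629
1767 = 1*1629 + 138
1629 = 11*138 + 111
138 = 1*111 + 27
111 = 4*27 + 3
27 = 9*3 + 0
Since gcd = 3 > 1, 10464 is not a unit mod 12231.

no inverse exists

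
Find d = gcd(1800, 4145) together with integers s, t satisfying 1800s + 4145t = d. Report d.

Apply Euclid's algorithm to 4145 and 1800:
4145 = 2×1800 + 545
1800 = 3×545 + 165
545 = 3×165 + 50
165 = 3×50 + 15
50 = 3×15 + 5
15 = 3×5 + 0
gcd(1800, 4145) = 5.
Express as a combination:
5 = 50 − 3·15
5 = −3·165 + 10·50
5 = 10·545 − 33·165
5 = −33·1800 + 109·545
5 = 109·4145 − 251·1800
So 5 = (109)·4145 + (-251)·1800.

5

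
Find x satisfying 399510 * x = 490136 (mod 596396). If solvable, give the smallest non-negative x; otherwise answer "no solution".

First find gcd(399510, 596396):
596396 = 1×399510 + 196886
399510 = 2×196886 + 5738
196886 = 34×5738 + 1794
5738 = 3×1794 + 356
1794 = 5×356 + 14
356 = 25×14 + 6
14 = 2×6 + 2
6 = 3×2 + 0
gcd = 2 and 2 | 490136, so solutions exist. Divide through by 2: 199755x ≡ 245068 (mod 298198).
Now find 199755⁻¹ mod 298198:
298198 = 1×199755 + 98443
199755 = 2×98443 + 2869
98443 = 34×2869 + 897
2869 = 3×897 + 178
897 = 5×178 + 7
178 = 25×7 + 3
7 = 2×3 + 1
3 = 3×1 + 0
Back-substitute:
1 = 7 − 2·3
1 = −2·178 + 51·7
1 = 51·897 − 257·178
1 = −257·2869 + 822·897
1 = 822·98443 − 28205·2869
1 = −28205·199755 + 57232·98443
1 = 57232·298198 − 85437·199755
So 199755·(-85437) ≡ 1 (mod 298198), i.e. 199755⁻¹ ≡ 212761.
Then x ≡ 212761·245068 ≡ 97854 (mod 298198); the smallest non-negative solution is x = 97854.

97854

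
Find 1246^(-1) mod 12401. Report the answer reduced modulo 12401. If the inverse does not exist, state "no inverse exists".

8828

Extended Euclidean algorithm:
12401 = 9×1246 + 1187
1246 = 1×1187 + 59
1187 = 20×59 + 7
59 = 8×7 + 3
7 = 2×3 + 1
3 = 3×1 + 0
The gcd is 1. Working backward:
1 = 7 − 2·3
1 = −2·59 + 17·7
1 = 17·1187 − 342·59
1 = −342·1246 + 359·1187
1 = 359·12401 − 3573·1246
Hence 1246⁻¹ ≡ -3573 ≡ 8828 (mod 12401).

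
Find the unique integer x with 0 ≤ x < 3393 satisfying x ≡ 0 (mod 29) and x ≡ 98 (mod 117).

Write x = 0 + 29·k. Then 29·k ≡ 98 − 0 ≡ 98 (mod 117).
Need 29⁻¹ mod 117. Extended Euclid on (117, 29):
117 = 4×29 + 1
29 = 29×1 + 0
Back-substitute:
1 = 117 − 4·29
29⁻¹ ≡ 113 (mod 117), so k ≡ 113·98 ≡ 76 (mod 117).
x = 0 + 29·76 = 2204.

2204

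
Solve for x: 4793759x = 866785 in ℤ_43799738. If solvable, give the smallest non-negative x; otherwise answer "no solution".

First find gcd(4793759, 43799738):
43799738 = 9×4793759 + 655907
4793759 = 7×655907 + 202410
655907 = 3×202410 + 48677
202410 = 4×48677 + 7702
48677 = 6×7702 + 2465
7702 = 3×2465 + 307
2465 = 8×307 + 9
307 = 34×9 + 1
9 = 9×1 + 0
gcd = 1, so a unique solution mod 43799738 exists.
Back-substitute for the Bézout coefficients:
1 = 307 − 34·9
1 = −34·2465 + 273·307
1 = 273·7702 − 853·2465
1 = −853·48677 + 5391·7702
1 = 5391·202410 − 22417·48677
1 = −22417·655907 + 72642·202410
1 = 72642·4793759 − 530911·655907
1 = −530911·43799738 + 4850841·4793759
So 4793759·(4850841) ≡ 1 (mod 43799738), giving 4793759⁻¹ ≡ 4850841.
x ≡ 4793759⁻¹·866785 ≡ 4850841·866785 ≡ 36567137 (mod 43799738).

36567137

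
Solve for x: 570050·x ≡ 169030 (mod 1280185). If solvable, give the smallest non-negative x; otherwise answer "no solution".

210049

First find gcd(570050, 1280185):
1280185 = 2×570050 + 140085
570050 = 4×140085 + 9710
140085 = 14×9710 + 4145
9710 = 2×4145 + 1420
4145 = 2×1420 + 1305
1420 = 1×1305 + 115
1305 = 11×115 + 40
115 = 2×40 + 35
40 = 1×35 + 5
35 = 7×5 + 0
gcd = 5 and 5 | 169030, so solutions exist. Divide through by 5: 114010x ≡ 33806 (mod 256037).
Now find 114010⁻¹ mod 256037:
256037 = 2·114010 + 28017
114010 = 4·28017 + 1942
28017 = 14·1942 + 829
1942 = 2·829 + 284
829 = 2·284 + 261
284 = 1·261 + 23
261 = 11·23 + 8
23 = 2·8 + 7
8 = 1·7 + 1
7 = 7·1 + 0
Back-substitute:
1 = 8 − 7
1 = −23 + 3·8
1 = 3·261 − 34·23
1 = −34·284 + 37·261
1 = 37·829 − 108·284
1 = −108·1942 + 253·829
1 = 253·28017 − 3650·1942
1 = −3650·114010 + 14853·28017
1 = 14853·256037 − 33356·114010
So 114010·(-33356) ≡ 1 (mod 256037), i.e. 114010⁻¹ ≡ 222681.
Then x ≡ 222681·33806 ≡ 210049 (mod 256037); the smallest non-negative solution is x = 210049.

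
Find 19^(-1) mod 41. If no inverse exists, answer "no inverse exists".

13

Run Euclid on (41, 19):
41 = 2·19 + 3
19 = 6·3 + 1
3 = 3·1 + 0
The gcd is 1. Working backward:
1 = 19 − 6·3
1 = −6·41 + 13·19
So 19·13 ≡ 1 (mod 41).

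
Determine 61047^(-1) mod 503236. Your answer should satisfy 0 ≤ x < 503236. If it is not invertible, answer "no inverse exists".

264927

gcd(503236, 61047) by repeated division:
503236 = 8×61047 + 14860
61047 = 4×14860 + 1607
14860 = 9×1607 + 397
1607 = 4×397 + 19
397 = 20×19 + 17
19 = 1×17 + 2
17 = 8×2 + 1
2 = 2×1 + 0
gcd = 1, so the inverse exists. Back-substitute:
1 = 17 − 8·2
1 = −8·19 + 9·17
1 = 9·397 − 188·19
1 = −188·1607 + 761·397
1 = 761·14860 − 7037·1607
1 = −7037·61047 + 28909·14860
1 = 28909·503236 − 238309·61047
So 61047·(-238309) ≡ 1 (mod 503236), and -238309 ≡ 264927 (mod 503236).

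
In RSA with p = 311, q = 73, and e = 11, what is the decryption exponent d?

20291

φ(n) = (p−1)(q−1) = 310·72 = 22320.
Need d with 11·d ≡ 1 (mod 22320). Apply the extended Euclidean algorithm:
22320 = 2029×11 + 1
11 = 11×1 + 0
Back-substitute:
1 = 22320 − 2029·11
So 11·(-2029) ≡ 1 (mod 22320), hence d ≡ -2029 ≡ 20291 (mod 22320).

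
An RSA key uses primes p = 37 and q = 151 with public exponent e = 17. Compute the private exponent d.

953

φ(n) = (p−1)(q−1) = 36·150 = 5400.
Need d with 17·d ≡ 1 (mod 5400). Apply the extended Euclidean algorithm:
5400 = 317×17 + 11
17 = 1×11 + 6
11 = 1×6 + 5
6 = 1×5 + 1
5 = 5×1 + 0
Back-substitute:
1 = 6 − 5
1 = −11 + 2·6
1 = 2·17 − 3·11
1 = −3·5400 + 953·17
So 17·953 ≡ 1 (mod 5400), hence d = 953.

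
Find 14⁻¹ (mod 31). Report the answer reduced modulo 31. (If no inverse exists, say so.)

Run Euclid on (31, 14):
31 = 2*14 + 3
14 = 4*3 + 2
3 = 1*2 + 1
2 = 2*1 + 0
Since gcd(14, 31) = 1, back-substitute to write 1 as a combination:
1 = 3 − 2
1 = −14 + 5·3
1 = 5·31 − 11·14
Thus 14·(-11) ≡ 1 (mod 31); reducing, -11 mod 31 = 20.

20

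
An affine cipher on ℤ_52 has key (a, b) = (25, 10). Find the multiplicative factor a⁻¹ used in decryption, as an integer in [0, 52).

25

Apply the Euclidean algorithm to 52 and 25:
52 = 2×25 + 2
25 = 12×2 + 1
2 = 2×1 + 0
Since gcd(25, 52) = 1, back-substitute to write 1 as a combination:
1 = 25 − 12·2
1 = −12·52 + 25·25
So 25·25 ≡ 1 (mod 52).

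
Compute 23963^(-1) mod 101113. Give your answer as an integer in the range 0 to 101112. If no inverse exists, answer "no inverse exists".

gcd(101113, 23963) by repeated division:
101113 = 4×23963 + 5261
23963 = 4×5261 + 2919
5261 = 1×2919 + 2342
2919 = 1×2342 + 577
2342 = 4×577 + 34
577 = 16×34 + 33
34 = 1×33 + 1
33 = 33×1 + 0
gcd = 1, so the inverse exists. Back-substitute:
1 = 34 − 33
1 = −577 + 17·34
1 = 17·2342 − 69·577
1 = −69·2919 + 86·2342
1 = 86·5261 − 155·2919
1 = −155·23963 + 706·5261
1 = 706·101113 − 2979·23963
Thus 23963·(-2979) ≡ 1 (mod 101113); reducing, -2979 mod 101113 = 98134.

98134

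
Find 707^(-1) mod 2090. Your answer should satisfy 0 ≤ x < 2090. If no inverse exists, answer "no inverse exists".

Apply the Euclidean algorithm to 2090 and 707:
2090 = 2*707 + 676
707 = 1*676 + 31
676 = 21*31 + 25
31 = 1*25 + 6
25 = 4*6 + 1
6 = 6*1 + 0
The gcd is 1. Working backward:
1 = 25 − 4·6
1 = −4·31 + 5·25
1 = 5·676 − 109·31
1 = −109·707 + 114·676
1 = 114·2090 − 337·707
Thus 707·(-337) ≡ 1 (mod 2090); reducing, -337 mod 2090 = 1753.

1753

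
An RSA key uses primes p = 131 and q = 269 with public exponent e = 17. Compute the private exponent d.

24593

φ(n) = (p−1)(q−1) = 130·268 = 34840.
Need d with 17·d ≡ 1 (mod 34840). Apply the extended Euclidean algorithm:
34840 = 2049·17 + 7
17 = 2·7 + 3
7 = 2·3 + 1
3 = 3·1 + 0
Back-substitute:
1 = 7 − 2·3
1 = −2·17 + 5·7
1 = 5·34840 − 10247·17
So 17·(-10247) ≡ 1 (mod 34840), hence d ≡ -10247 ≡ 24593 (mod 34840).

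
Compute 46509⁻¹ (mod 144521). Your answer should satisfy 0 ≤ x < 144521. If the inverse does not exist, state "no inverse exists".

Run Euclid on (144521, 46509):
144521 = 3×46509 + 4994
46509 = 9×4994 + 1563
4994 = 3×1563 + 305
1563 = 5×305 + 38
305 = 8×38 + 1
38 = 38×1 + 0
gcd = 1, so the inverse exists. Back-substitute:
1 = 305 − 8·38
1 = −8·1563 + 41·305
1 = 41·4994 − 131·1563
1 = −131·46509 + 1220·4994
1 = 1220·144521 − 3791·46509
Thus 46509·(-3791) ≡ 1 (mod 144521); reducing, -3791 mod 144521 = 140730.

140730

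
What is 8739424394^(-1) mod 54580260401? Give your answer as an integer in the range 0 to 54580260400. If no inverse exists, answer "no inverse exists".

47025829088

gcd(54580260401, 8739424394) by repeated division:
54580260401 = 6*8739424394 + 2143714037
8739424394 = 4*2143714037 + 164568246
2143714037 = 13*164568246 + 4326839
164568246 = 38*4326839 + 148364
4326839 = 29*148364 + 24283
148364 = 6*24283 + 2666
24283 = 9*2666 + 289
2666 = 9*289 + 65
289 = 4*65 + 29
65 = 2*29 + 7
29 = 4*7 + 1
7 = 7*1 + 0
gcd = 1, so the inverse exists. Back-substitute:
1 = 29 − 4·7
1 = −4·65 + 9·29
1 = 9·289 − 40·65
1 = −40·2666 + 369·289
1 = 369·24283 − 3361·2666
1 = −3361·148364 + 20535·24283
1 = 20535·4326839 − 598876·148364
1 = −598876·164568246 + 22777823·4326839
1 = 22777823·2143714037 − 296710575·164568246
1 = −296710575·8739424394 + 1209620123·2143714037
1 = 1209620123·54580260401 − 7554431313·8739424394
So 8739424394·(-7554431313) ≡ 1 (mod 54580260401), and -7554431313 ≡ 47025829088 (mod 54580260401).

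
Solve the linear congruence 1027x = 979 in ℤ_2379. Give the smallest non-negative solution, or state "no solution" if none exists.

gcd(1027, 2379):
2379 = 2×1027 + 325
1027 = 3×325 + 52
325 = 6×52 + 13
52 = 4×13 + 0
gcd = 13, but 13 ∤ 979, so the congruence has no solution.

no solution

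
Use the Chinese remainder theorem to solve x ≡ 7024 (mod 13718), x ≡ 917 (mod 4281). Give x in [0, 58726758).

29912264

Write x = 7024 + 13718·k. Then 13718·k ≡ 917 − 7024 ≡ 2455 (mod 4281).
Need 13718⁻¹ mod 4281. Extended Euclid on (4281, 875):
4281 = 4·875 + 781
875 = 1·781 + 94
781 = 8·94 + 29
94 = 3·29 + 7
29 = 4·7 + 1
7 = 7·1 + 0
Back-substitute:
1 = 29 − 4·7
1 = −4·94 + 13·29
1 = 13·781 − 108·94
1 = −108·875 + 121·781
1 = 121·4281 − 592·875
13718⁻¹ ≡ 3689 (mod 4281), so k ≡ 3689·2455 ≡ 2180 (mod 4281).
x = 7024 + 13718·2180 = 29912264.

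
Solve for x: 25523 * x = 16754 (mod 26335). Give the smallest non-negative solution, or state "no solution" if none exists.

First find gcd(25523, 26335):
26335 = 1×25523 + 812
25523 = 31×812 + 351
812 = 2×351 + 110
351 = 3×110 + 21
110 = 5×21 + 5
21 = 4×5 + 1
5 = 5×1 + 0
gcd = 1, so a unique solution mod 26335 exists.
Back-substitute for the Bézout coefficients:
1 = 21 − 4·5
1 = −4·110 + 21·21
1 = 21·351 − 67·110
1 = −67·812 + 155·351
1 = 155·25523 − 4872·812
1 = −4872·26335 + 5027·25523
So 25523·(5027) ≡ 1 (mod 26335), giving 25523⁻¹ ≡ 5027.
x ≡ 25523⁻¹·16754 ≡ 5027·16754 ≡ 3028 (mod 26335).

3028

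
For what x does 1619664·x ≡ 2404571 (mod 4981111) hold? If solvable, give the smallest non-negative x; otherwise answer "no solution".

4135904

First find gcd(1619664, 4981111):
4981111 = 3*1619664 + 122119
1619664 = 13*122119 + 32117
122119 = 3*32117 + 25768
32117 = 1*25768 + 6349
25768 = 4*6349 + 372
6349 = 17*372 + 25
372 = 14*25 + 22
25 = 1*22 + 3
22 = 7*3 + 1
3 = 3*1 + 0
gcd = 1, so a unique solution mod 4981111 exists.
Back-substitute for the Bézout coefficients:
1 = 22 − 7·3
1 = −7·25 + 8·22
1 = 8·372 − 119·25
1 = −119·6349 + 2031·372
1 = 2031·25768 − 8243·6349
1 = −8243·32117 + 10274·25768
1 = 10274·122119 − 39065·32117
1 = −39065·1619664 + 518119·122119
1 = 518119·4981111 − 1593422·1619664
So 1619664·(-1593422) ≡ 1 (mod 4981111), giving 1619664⁻¹ ≡ 3387689.
x ≡ 1619664⁻¹·2404571 ≡ 3387689·2404571 ≡ 4135904 (mod 4981111).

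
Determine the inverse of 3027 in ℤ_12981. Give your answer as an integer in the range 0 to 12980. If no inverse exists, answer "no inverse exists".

no inverse exists

Euclidean algorithm on 12981, 3027:
12981 = 4×3027 + 873
3027 = 3×873 + 408
873 = 2×408 + 57
408 = 7×57 + 9
57 = 6×9 + 3
9 = 3×3 + 0
Since gcd = 3 > 1, 3027 is not a unit mod 12981.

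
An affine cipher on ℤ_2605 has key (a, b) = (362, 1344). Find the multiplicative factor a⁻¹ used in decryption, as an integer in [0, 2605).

2238

gcd(2605, 362) by repeated division:
2605 = 7·362 + 71
362 = 5·71 + 7
71 = 10·7 + 1
7 = 7·1 + 0
Since gcd(362, 2605) = 1, back-substitute to write 1 as a combination:
1 = 71 − 10·7
1 = −10·362 + 51·71
1 = 51·2605 − 367·362
Hence 362⁻¹ ≡ -367 ≡ 2238 (mod 2605).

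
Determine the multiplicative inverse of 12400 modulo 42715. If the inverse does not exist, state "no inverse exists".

Euclidean algorithm on 42715, 12400:
42715 = 3×12400 + 5515
12400 = 2×5515 + 1370
5515 = 4×1370 + 35
1370 = 39×35 + 5
35 = 7×5 + 0
The gcd is 5, not 1, hence no inverse exists.

no inverse exists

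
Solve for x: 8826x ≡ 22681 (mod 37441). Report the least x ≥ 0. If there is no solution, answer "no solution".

First find gcd(8826, 37441):
37441 = 4×8826 + 2137
8826 = 4×2137 + 278
2137 = 7×278 + 191
278 = 1×191 + 87
191 = 2×87 + 17
87 = 5×17 + 2
17 = 8×2 + 1
2 = 2×1 + 0
gcd = 1, so a unique solution mod 37441 exists.
Back-substitute for the Bézout coefficients:
1 = 17 − 8·2
1 = −8·87 + 41·17
1 = 41·191 − 90·87
1 = −90·278 + 131·191
1 = 131·2137 − 1007·278
1 = −1007·8826 + 4159·2137
1 = 4159·37441 − 17643·8826
So 8826·(-17643) ≡ 1 (mod 37441), giving 8826⁻¹ ≡ 19798.
x ≡ 8826⁻¹·22681 ≡ 19798·22681 ≡ 8525 (mod 37441).

8525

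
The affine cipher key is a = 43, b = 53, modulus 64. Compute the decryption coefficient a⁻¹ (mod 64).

gcd(64, 43) by repeated division:
64 = 1×43 + 21
43 = 2×21 + 1
21 = 21×1 + 0
The gcd is 1. Working backward:
1 = 43 − 2·21
1 = −2·64 + 3·43
So 43·3 ≡ 1 (mod 64).

3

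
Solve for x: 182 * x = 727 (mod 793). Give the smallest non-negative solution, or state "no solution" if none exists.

no solution

gcd(182, 793):
793 = 4*182 + 65
182 = 2*65 + 52
65 = 1*52 + 13
52 = 4*13 + 0
gcd = 13, but 13 ∤ 727, so the congruence has no solution.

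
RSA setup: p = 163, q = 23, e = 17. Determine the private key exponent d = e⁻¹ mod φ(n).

629

φ(n) = (p−1)(q−1) = 162·22 = 3564.
Need d with 17·d ≡ 1 (mod 3564). Apply the extended Euclidean algorithm:
3564 = 209*17 + 11
17 = 1*11 + 6
11 = 1*6 + 5
6 = 1*5 + 1
5 = 5*1 + 0
Back-substitute:
1 = 6 − 5
1 = −11 + 2·6
1 = 2·17 − 3·11
1 = −3·3564 + 629·17
So 17·629 ≡ 1 (mod 3564), hence d = 629.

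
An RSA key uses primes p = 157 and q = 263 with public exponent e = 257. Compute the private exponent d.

φ(n) = (p−1)(q−1) = 156·262 = 40872.
Need d with 257·d ≡ 1 (mod 40872). Apply the extended Euclidean algorithm:
40872 = 159×257 + 9
257 = 28×9 + 5
9 = 1×5 + 4
5 = 1×4 + 1
4 = 4×1 + 0
Back-substitute:
1 = 5 − 4
1 = −9 + 2·5
1 = 2·257 − 57·9
1 = −57·40872 + 9065·257
So 257·9065 ≡ 1 (mod 40872), hence d = 9065.

9065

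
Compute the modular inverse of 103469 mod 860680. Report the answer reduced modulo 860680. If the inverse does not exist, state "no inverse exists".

Run Euclid on (860680, 103469):
860680 = 8*103469 + 32928
103469 = 3*32928 + 4685
32928 = 7*4685 + 133
4685 = 35*133 + 30
133 = 4*30 + 13
30 = 2*13 + 4
13 = 3*4 + 1
4 = 4*1 + 0
Since gcd(103469, 860680) = 1, back-substitute to write 1 as a combination:
1 = 13 − 3·4
1 = −3·30 + 7·13
1 = 7·133 − 31·30
1 = −31·4685 + 1092·133
1 = 1092·32928 − 7675·4685
1 = −7675·103469 + 24117·32928
1 = 24117·860680 − 200611·103469
Thus 103469·(-200611) ≡ 1 (mod 860680); reducing, -200611 mod 860680 = 660069.

660069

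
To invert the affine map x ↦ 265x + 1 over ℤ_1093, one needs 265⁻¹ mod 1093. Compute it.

Apply the Euclidean algorithm to 1093 and 265:
1093 = 4*265 + 33
265 = 8*33 + 1
33 = 33*1 + 0
The gcd is 1. Working backward:
1 = 265 − 8·33
1 = −8·1093 + 33·265
So 265·33 ≡ 1 (mod 1093).

33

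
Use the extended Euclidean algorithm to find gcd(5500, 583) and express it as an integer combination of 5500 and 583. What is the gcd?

Repeated division:
5500 = 9·583 + 253
583 = 2·253 + 77
253 = 3·77 + 22
77 = 3·22 + 11
22 = 2·11 + 0
gcd(5500, 583) = 11.
Working backward:
11 = 77 − 3·22
11 = −3·253 + 10·77
11 = 10·583 − 23·253
11 = −23·5500 + 217·583
So 11 = (-23)·5500 + (217)·583.

11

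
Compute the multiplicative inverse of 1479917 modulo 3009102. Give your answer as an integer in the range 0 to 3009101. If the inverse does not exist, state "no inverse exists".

1620779

Run Euclid on (3009102, 1479917):
3009102 = 2*1479917 + 49268
1479917 = 30*49268 + 1877
49268 = 26*1877 + 466
1877 = 4*466 + 13
466 = 35*13 + 11
13 = 1*11 + 2
11 = 5*2 + 1
2 = 2*1 + 0
Since gcd(1479917, 3009102) = 1, back-substitute to write 1 as a combination:
1 = 11 − 5·2
1 = −5·13 + 6·11
1 = 6·466 − 215·13
1 = −215·1877 + 866·466
1 = 866·49268 − 22731·1877
1 = −22731·1479917 + 682796·49268
1 = 682796·3009102 − 1388323·1479917
So 1479917·(-1388323) ≡ 1 (mod 3009102), and -1388323 ≡ 1620779 (mod 3009102).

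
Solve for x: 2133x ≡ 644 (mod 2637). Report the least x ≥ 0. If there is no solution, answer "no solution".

no solution

gcd(2133, 2637):
2637 = 1×2133 + 504
2133 = 4×504 + 117
504 = 4×117 + 36
117 = 3×36 + 9
36 = 4×9 + 0
gcd = 9, but 9 ∤ 644, so the congruence has no solution.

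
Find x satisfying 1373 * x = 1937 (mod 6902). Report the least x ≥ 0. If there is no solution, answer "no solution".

First find gcd(1373, 6902):
6902 = 5·1373 + 37
1373 = 37·37 + 4
37 = 9·4 + 1
4 = 4·1 + 0
gcd = 1, so a unique solution mod 6902 exists.
Back-substitute for the Bézout coefficients:
1 = 37 − 9·4
1 = −9·1373 + 334·37
1 = 334·6902 − 1679·1373
So 1373·(-1679) ≡ 1 (mod 6902), giving 1373⁻¹ ≡ 5223.
x ≡ 1373⁻¹·1937 ≡ 5223·1937 ≡ 5521 (mod 6902).

5521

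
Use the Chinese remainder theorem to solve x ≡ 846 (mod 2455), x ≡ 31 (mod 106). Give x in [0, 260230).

Write x = 846 + 2455·k. Then 2455·k ≡ 31 − 846 ≡ 33 (mod 106).
Need 2455⁻¹ mod 106. Extended Euclid on (106, 17):
106 = 6*17 + 4
17 = 4*4 + 1
4 = 4*1 + 0
Back-substitute:
1 = 17 − 4·4
1 = −4·106 + 25·17
2455⁻¹ ≡ 25 (mod 106), so k ≡ 25·33 ≡ 83 (mod 106).
x = 846 + 2455·83 = 204611.

204611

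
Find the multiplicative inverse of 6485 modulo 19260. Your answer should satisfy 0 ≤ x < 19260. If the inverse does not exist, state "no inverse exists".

no inverse exists

Compute gcd(6485, 19260):
19260 = 2·6485 + 6290
6485 = 1·6290 + 195
6290 = 32·195 + 50
195 = 3·50 + 45
50 = 1·45 + 5
45 = 9·5 + 0
gcd(6485, 19260) = 5 ≠ 1, so 6485 has no multiplicative inverse modulo 19260.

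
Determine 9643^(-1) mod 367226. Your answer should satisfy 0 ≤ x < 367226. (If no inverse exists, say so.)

gcd(367226, 9643) by repeated division:
367226 = 38*9643 + 792
9643 = 12*792 + 139
792 = 5*139 + 97
139 = 1*97 + 42
97 = 2*42 + 13
42 = 3*13 + 3
13 = 4*3 + 1
3 = 3*1 + 0
The gcd is 1. Working backward:
1 = 13 − 4·3
1 = −4·42 + 13·13
1 = 13·97 − 30·42
1 = −30·139 + 43·97
1 = 43·792 − 245·139
1 = −245·9643 + 2983·792
1 = 2983·367226 − 113599·9643
So 9643·(-113599) ≡ 1 (mod 367226), and -113599 ≡ 253627 (mod 367226).

253627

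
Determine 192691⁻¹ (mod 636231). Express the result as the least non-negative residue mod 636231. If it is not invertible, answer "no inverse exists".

Extended Euclidean algorithm:
636231 = 3*192691 + 58158
192691 = 3*58158 + 18217
58158 = 3*18217 + 3507
18217 = 5*3507 + 682
3507 = 5*682 + 97
682 = 7*97 + 3
97 = 32*3 + 1
3 = 3*1 + 0
Since gcd(192691, 636231) = 1, back-substitute to write 1 as a combination:
1 = 97 − 32·3
1 = −32·682 + 225·97
1 = 225·3507 − 1157·682
1 = −1157·18217 + 6010·3507
1 = 6010·58158 − 19187·18217
1 = −19187·192691 + 63571·58158
1 = 63571·636231 − 209900·192691
Thus 192691·(-209900) ≡ 1 (mod 636231); reducing, -209900 mod 636231 = 426331.

426331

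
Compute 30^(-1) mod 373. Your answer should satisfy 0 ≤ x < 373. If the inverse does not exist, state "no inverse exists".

286

Apply the Euclidean algorithm to 373 and 30:
373 = 12*30 + 13
30 = 2*13 + 4
13 = 3*4 + 1
4 = 4*1 + 0
gcd = 1, so the inverse exists. Back-substitute:
1 = 13 − 3·4
1 = −3·30 + 7·13
1 = 7·373 − 87·30
Hence 30⁻¹ ≡ -87 ≡ 286 (mod 373).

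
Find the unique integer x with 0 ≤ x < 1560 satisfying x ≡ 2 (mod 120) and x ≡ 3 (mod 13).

Write x = 2 + 120·k. Then 120·k ≡ 3 − 2 ≡ 1 (mod 13).
Need 120⁻¹ mod 13. Extended Euclid on (13, 3):
13 = 4×3 + 1
3 = 3×1 + 0
Back-substitute:
1 = 13 − 4·3
120⁻¹ ≡ 9 (mod 13), so k ≡ 9·1 ≡ 9 (mod 13).
x = 2 + 120·9 = 1082.

1082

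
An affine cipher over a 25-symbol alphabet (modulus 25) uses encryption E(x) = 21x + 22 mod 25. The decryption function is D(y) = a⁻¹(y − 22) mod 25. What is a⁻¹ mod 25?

gcd(25, 21) by repeated division:
25 = 1×21 + 4
21 = 5×4 + 1
4 = 4×1 + 0
gcd = 1, so the inverse exists. Back-substitute:
1 = 21 − 5·4
1 = −5·25 + 6·21
So 21·6 ≡ 1 (mod 25).

6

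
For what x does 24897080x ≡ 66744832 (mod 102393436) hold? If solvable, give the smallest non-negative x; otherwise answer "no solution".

8917329

First find gcd(24897080, 102393436):
102393436 = 4×24897080 + 2805116
24897080 = 8×2805116 + 2456152
2805116 = 1×2456152 + 348964
2456152 = 7×348964 + 13404
348964 = 26×13404 + 460
13404 = 29×460 + 64
460 = 7×64 + 12
64 = 5×12 + 4
12 = 3×4 + 0
gcd = 4 and 4 | 66744832, so solutions exist. Divide through by 4: 6224270x ≡ 16686208 (mod 25598359).
Now find 6224270⁻¹ mod 25598359:
25598359 = 4*6224270 + 701279
6224270 = 8*701279 + 614038
701279 = 1*614038 + 87241
614038 = 7*87241 + 3351
87241 = 26*3351 + 115
3351 = 29*115 + 16
115 = 7*16 + 3
16 = 5*3 + 1
3 = 3*1 + 0
Back-substitute:
1 = 16 − 5·3
1 = −5·115 + 36·16
1 = 36·3351 − 1049·115
1 = −1049·87241 + 27310·3351
1 = 27310·614038 − 192219·87241
1 = −192219·701279 + 219529·614038
1 = 219529·6224270 − 1948451·701279
1 = −1948451·25598359 + 8013333·6224270
So 6224270⁻¹ ≡ 8013333 (mod 25598359).
Then x ≡ 8013333·16686208 ≡ 8917329 (mod 25598359); the smallest non-negative solution is x = 8917329.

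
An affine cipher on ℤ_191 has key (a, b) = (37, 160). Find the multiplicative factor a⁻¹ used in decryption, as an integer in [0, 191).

31

Apply the Euclidean algorithm to 191 and 37:
191 = 5*37 + 6
37 = 6*6 + 1
6 = 6*1 + 0
Since gcd(37, 191) = 1, back-substitute to write 1 as a combination:
1 = 37 − 6·6
1 = −6·191 + 31·37
So 37·31 ≡ 1 (mod 191).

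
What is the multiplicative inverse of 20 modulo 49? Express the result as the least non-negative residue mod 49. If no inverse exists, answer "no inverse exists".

Extended Euclidean algorithm:
49 = 2×20 + 9
20 = 2×9 + 2
9 = 4×2 + 1
2 = 2×1 + 0
The gcd is 1. Working backward:
1 = 9 − 4·2
1 = −4·20 + 9·9
1 = 9·49 − 22·20
So 20·(-22) ≡ 1 (mod 49), and -22 ≡ 27 (mod 49).

27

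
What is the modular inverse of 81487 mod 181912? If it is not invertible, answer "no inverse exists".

Apply the Euclidean algorithm to 181912 and 81487:
181912 = 2*81487 + 18938
81487 = 4*18938 + 5735
18938 = 3*5735 + 1733
5735 = 3*1733 + 536
1733 = 3*536 + 125
536 = 4*125 + 36
125 = 3*36 + 17
36 = 2*17 + 2
17 = 8*2 + 1
2 = 2*1 + 0
gcd = 1, so the inverse exists. Back-substitute:
1 = 17 − 8·2
1 = −8·36 + 17·17
1 = 17·125 − 59·36
1 = −59·536 + 253·125
1 = 253·1733 − 818·536
1 = −818·5735 + 2707·1733
1 = 2707·18938 − 8939·5735
1 = −8939·81487 + 38463·18938
1 = 38463·181912 − 85865·81487
Thus 81487·(-85865) ≡ 1 (mod 181912); reducing, -85865 mod 181912 = 96047.

96047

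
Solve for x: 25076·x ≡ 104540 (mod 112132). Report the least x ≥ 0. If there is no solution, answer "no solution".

13692

First find gcd(25076, 112132):
112132 = 4·25076 + 11828
25076 = 2·11828 + 1420
11828 = 8·1420 + 468
1420 = 3·468 + 16
468 = 29·16 + 4
16 = 4·4 + 0
gcd = 4 and 4 | 104540, so solutions exist. Divide through by 4: 6269x ≡ 26135 (mod 28033).
Now find 6269⁻¹ mod 28033:
28033 = 4*6269 + 2957
6269 = 2*2957 + 355
2957 = 8*355 + 117
355 = 3*117 + 4
117 = 29*4 + 1
4 = 4*1 + 0
Back-substitute:
1 = 117 − 29·4
1 = −29·355 + 88·117
1 = 88·2957 − 733·355
1 = −733·6269 + 1554·2957
1 = 1554·28033 − 6949·6269
So 6269·(-6949) ≡ 1 (mod 28033), i.e. 6269⁻¹ ≡ 21084.
Then x ≡ 21084·26135 ≡ 13692 (mod 28033); the smallest non-negative solution is x = 13692.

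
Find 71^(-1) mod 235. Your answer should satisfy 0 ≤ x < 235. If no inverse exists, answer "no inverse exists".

96

Extended Euclidean algorithm:
235 = 3·71 + 22
71 = 3·22 + 5
22 = 4·5 + 2
5 = 2·2 + 1
2 = 2·1 + 0
The gcd is 1. Working backward:
1 = 5 − 2·2
1 = −2·22 + 9·5
1 = 9·71 − 29·22
1 = −29·235 + 96·71
So 71·96 ≡ 1 (mod 235).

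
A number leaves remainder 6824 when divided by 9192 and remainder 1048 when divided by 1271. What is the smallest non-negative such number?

Write x = 6824 + 9192·k. Then 9192·k ≡ 1048 − 6824 ≡ 579 (mod 1271).
Need 9192⁻¹ mod 1271. Extended Euclid on (1271, 295):
1271 = 4×295 + 91
295 = 3×91 + 22
91 = 4×22 + 3
22 = 7×3 + 1
3 = 3×1 + 0
Back-substitute:
1 = 22 − 7·3
1 = −7·91 + 29·22
1 = 29·295 − 94·91
1 = −94·1271 + 405·295
9192⁻¹ ≡ 405 (mod 1271), so k ≡ 405·579 ≡ 631 (mod 1271).
x = 6824 + 9192·631 = 5806976.

5806976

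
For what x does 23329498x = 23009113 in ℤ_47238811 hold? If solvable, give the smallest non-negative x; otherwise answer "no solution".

24873876

First find gcd(23329498, 47238811):
47238811 = 2×23329498 + 579815
23329498 = 40×579815 + 136898
579815 = 4×136898 + 32223
136898 = 4×32223 + 8006
32223 = 4×8006 + 199
8006 = 40×199 + 46
199 = 4×46 + 15
46 = 3×15 + 1
15 = 15×1 + 0
gcd = 1, so a unique solution mod 47238811 exists.
Back-substitute for the Bézout coefficients:
1 = 46 − 3·15
1 = −3·199 + 13·46
1 = 13·8006 − 523·199
1 = −523·32223 + 2105·8006
1 = 2105·136898 − 8943·32223
1 = −8943·579815 + 37877·136898
1 = 37877·23329498 − 1524023·579815
1 = −1524023·47238811 + 3085923·23329498
So 23329498·(3085923) ≡ 1 (mod 47238811), giving 23329498⁻¹ ≡ 3085923.
x ≡ 23329498⁻¹·23009113 ≡ 3085923·23009113 ≡ 24873876 (mod 47238811).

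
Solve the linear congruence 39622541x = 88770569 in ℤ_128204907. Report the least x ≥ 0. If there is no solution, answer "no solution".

First find gcd(39622541, 128204907):
128204907 = 3·39622541 + 9337284
39622541 = 4·9337284 + 2273405
9337284 = 4·2273405 + 243664
2273405 = 9·243664 + 80429
243664 = 3·80429 + 2377
80429 = 33·2377 + 1988
2377 = 1·1988 + 389
1988 = 5·389 + 43
389 = 9·43 + 2
43 = 21·2 + 1
2 = 2·1 + 0
gcd = 1, so a unique solution mod 128204907 exists.
Back-substitute for the Bézout coefficients:
1 = 43 − 21·2
1 = −21·389 + 190·43
1 = 190·1988 − 971·389
1 = −971·2377 + 1161·1988
1 = 1161·80429 − 39284·2377
1 = −39284·243664 + 119013·80429
1 = 119013·2273405 − 1110401·243664
1 = −1110401·9337284 + 4560617·2273405
1 = 4560617·39622541 − 19352869·9337284
1 = −19352869·128204907 + 62619224·39622541
So 39622541·(62619224) ≡ 1 (mod 128204907), giving 39622541⁻¹ ≡ 62619224.
x ≡ 39622541⁻¹·88770569 ≡ 62619224·88770569 ≡ 17943403 (mod 128204907).

17943403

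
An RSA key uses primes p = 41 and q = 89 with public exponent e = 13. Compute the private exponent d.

2437

φ(n) = (p−1)(q−1) = 40·88 = 3520.
Need d with 13·d ≡ 1 (mod 3520). Apply the extended Euclidean algorithm:
3520 = 270*13 + 10
13 = 1*10 + 3
10 = 3*3 + 1
3 = 3*1 + 0
Back-substitute:
1 = 10 − 3·3
1 = −3·13 + 4·10
1 = 4·3520 − 1083·13
So 13·(-1083) ≡ 1 (mod 3520), hence d ≡ -1083 ≡ 2437 (mod 3520).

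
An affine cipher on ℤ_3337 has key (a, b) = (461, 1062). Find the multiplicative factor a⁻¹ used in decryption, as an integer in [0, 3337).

637

Extended Euclidean algorithm:
3337 = 7·461 + 110
461 = 4·110 + 21
110 = 5·21 + 5
21 = 4·5 + 1
5 = 5·1 + 0
The gcd is 1. Working backward:
1 = 21 − 4·5
1 = −4·110 + 21·21
1 = 21·461 − 88·110
1 = −88·3337 + 637·461
So 461·637 ≡ 1 (mod 3337).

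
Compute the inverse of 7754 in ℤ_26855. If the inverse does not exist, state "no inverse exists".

8274

Run Euclid on (26855, 7754):
26855 = 3×7754 + 3593
7754 = 2×3593 + 568
3593 = 6×568 + 185
568 = 3×185 + 13
185 = 14×13 + 3
13 = 4×3 + 1
3 = 3×1 + 0
Since gcd(7754, 26855) = 1, back-substitute to write 1 as a combination:
1 = 13 − 4·3
1 = −4·185 + 57·13
1 = 57·568 − 175·185
1 = −175·3593 + 1107·568
1 = 1107·7754 − 2389·3593
1 = −2389·26855 + 8274·7754
So 7754·8274 ≡ 1 (mod 26855).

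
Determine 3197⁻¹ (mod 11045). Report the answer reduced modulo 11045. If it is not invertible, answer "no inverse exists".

1223

gcd(11045, 3197) by repeated division:
11045 = 3*3197 + 1454
3197 = 2*1454 + 289
1454 = 5*289 + 9
289 = 32*9 + 1
9 = 9*1 + 0
gcd = 1, so the inverse exists. Back-substitute:
1 = 289 − 32·9
1 = −32·1454 + 161·289
1 = 161·3197 − 354·1454
1 = −354·11045 + 1223·3197
So 3197·1223 ≡ 1 (mod 11045).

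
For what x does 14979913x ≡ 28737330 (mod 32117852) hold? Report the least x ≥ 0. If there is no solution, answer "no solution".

no solution

gcd(14979913, 32117852):
32117852 = 2·14979913 + 2158026
14979913 = 6·2158026 + 2031757
2158026 = 1·2031757 + 126269
2031757 = 16·126269 + 11453
126269 = 11·11453 + 286
11453 = 40·286 + 13
286 = 22·13 + 0
gcd = 13, but 13 ∤ 28737330, so the congruence has no solution.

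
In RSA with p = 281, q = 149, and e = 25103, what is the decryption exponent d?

5167

φ(n) = (p−1)(q−1) = 280·148 = 41440.
Need d with 25103·d ≡ 1 (mod 41440). Apply the extended Euclidean algorithm:
41440 = 1*25103 + 16337
25103 = 1*16337 + 8766
16337 = 1*8766 + 7571
8766 = 1*7571 + 1195
7571 = 6*1195 + 401
1195 = 2*401 + 393
401 = 1*393 + 8
393 = 49*8 + 1
8 = 8*1 + 0
Back-substitute:
1 = 393 − 49·8
1 = −49·401 + 50·393
1 = 50·1195 − 149·401
1 = −149·7571 + 944·1195
1 = 944·8766 − 1093·7571
1 = −1093·16337 + 2037·8766
1 = 2037·25103 − 3130·16337
1 = −3130·41440 + 5167·25103
So 25103·5167 ≡ 1 (mod 41440), hence d = 5167.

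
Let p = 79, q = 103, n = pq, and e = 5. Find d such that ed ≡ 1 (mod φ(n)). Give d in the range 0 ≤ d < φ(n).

6365

φ(n) = (p−1)(q−1) = 78·102 = 7956.
Need d with 5·d ≡ 1 (mod 7956). Apply the extended Euclidean algorithm:
7956 = 1591×5 + 1
5 = 5×1 + 0
Back-substitute:
1 = 7956 − 1591·5
So 5·(-1591) ≡ 1 (mod 7956), hence d ≡ -1591 ≡ 6365 (mod 7956).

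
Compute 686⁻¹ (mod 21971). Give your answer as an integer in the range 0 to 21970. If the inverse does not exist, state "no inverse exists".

Run Euclid on (21971, 686):
21971 = 32×686 + 19
686 = 36×19 + 2
19 = 9×2 + 1
2 = 2×1 + 0
Since gcd(686, 21971) = 1, back-substitute to write 1 as a combination:
1 = 19 − 9·2
1 = −9·686 + 325·19
1 = 325·21971 − 10409·686
Hence 686⁻¹ ≡ -10409 ≡ 11562 (mod 21971).

11562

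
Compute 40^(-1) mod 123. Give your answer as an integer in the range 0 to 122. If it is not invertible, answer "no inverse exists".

40

Apply the Euclidean algorithm to 123 and 40:
123 = 3*40 + 3
40 = 13*3 + 1
3 = 3*1 + 0
gcd = 1, so the inverse exists. Back-substitute:
1 = 40 − 13·3
1 = −13·123 + 40·40
So 40·40 ≡ 1 (mod 123).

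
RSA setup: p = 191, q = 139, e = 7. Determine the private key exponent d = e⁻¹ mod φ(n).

14983

φ(n) = (p−1)(q−1) = 190·138 = 26220.
Need d with 7·d ≡ 1 (mod 26220). Apply the extended Euclidean algorithm:
26220 = 3745·7 + 5
7 = 1·5 + 2
5 = 2·2 + 1
2 = 2·1 + 0
Back-substitute:
1 = 5 − 2·2
1 = −2·7 + 3·5
1 = 3·26220 − 11237·7
So 7·(-11237) ≡ 1 (mod 26220), hence d ≡ -11237 ≡ 14983 (mod 26220).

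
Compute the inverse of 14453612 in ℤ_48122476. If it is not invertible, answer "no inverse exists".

Compute gcd(14453612, 48122476):
48122476 = 3×14453612 + 4761640
14453612 = 3×4761640 + 168692
4761640 = 28×168692 + 38264
168692 = 4×38264 + 15636
38264 = 2×15636 + 6992
15636 = 2×6992 + 1652
6992 = 4×1652 + 384
1652 = 4×384 + 116
384 = 3×116 + 36
116 = 3×36 + 8
36 = 4×8 + 4
8 = 2×4 + 0
The gcd is 4, not 1, hence no inverse exists.

no inverse exists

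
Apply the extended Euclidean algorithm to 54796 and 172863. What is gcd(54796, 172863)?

Repeated division:
172863 = 3·54796 + 8475
54796 = 6·8475 + 3946
8475 = 2·3946 + 583
3946 = 6·583 + 448
583 = 1·448 + 135
448 = 3·135 + 43
135 = 3·43 + 6
43 = 7·6 + 1
6 = 6·1 + 0
gcd(54796, 172863) = 1.
Working backward:
1 = 43 − 7·6
1 = −7·135 + 22·43
1 = 22·448 − 73·135
1 = −73·583 + 95·448
1 = 95·3946 − 643·583
1 = −643·8475 + 1381·3946
1 = 1381·54796 − 8929·8475
1 = −8929·172863 + 28168·54796
So 1 = (-8929)·172863 + (28168)·54796.

1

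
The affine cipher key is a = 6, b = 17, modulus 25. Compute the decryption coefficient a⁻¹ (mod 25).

gcd(25, 6) by repeated division:
25 = 4*6 + 1
6 = 6*1 + 0
gcd = 1, so the inverse exists. Back-substitute:
1 = 25 − 4·6
So 6·(-4) ≡ 1 (mod 25), and -4 ≡ 21 (mod 25).

21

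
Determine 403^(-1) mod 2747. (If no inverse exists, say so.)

2413

gcd(2747, 403) by repeated division:
2747 = 6×403 + 329
403 = 1×329 + 74
329 = 4×74 + 33
74 = 2×33 + 8
33 = 4×8 + 1
8 = 8×1 + 0
Since gcd(403, 2747) = 1, back-substitute to write 1 as a combination:
1 = 33 − 4·8
1 = −4·74 + 9·33
1 = 9·329 − 40·74
1 = −40·403 + 49·329
1 = 49·2747 − 334·403
So 403·(-334) ≡ 1 (mod 2747), and -334 ≡ 2413 (mod 2747).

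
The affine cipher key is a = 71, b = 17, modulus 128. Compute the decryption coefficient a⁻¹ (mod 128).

119

gcd(128, 71) by repeated division:
128 = 1·71 + 57
71 = 1·57 + 14
57 = 4·14 + 1
14 = 14·1 + 0
Since gcd(71, 128) = 1, back-substitute to write 1 as a combination:
1 = 57 − 4·14
1 = −4·71 + 5·57
1 = 5·128 − 9·71
Thus 71·(-9) ≡ 1 (mod 128); reducing, -9 mod 128 = 119.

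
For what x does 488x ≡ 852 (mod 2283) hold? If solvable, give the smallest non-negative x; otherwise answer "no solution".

First find gcd(488, 2283):
2283 = 4×488 + 331
488 = 1×331 + 157
331 = 2×157 + 17
157 = 9×17 + 4
17 = 4×4 + 1
4 = 4×1 + 0
gcd = 1, so a unique solution mod 2283 exists.
Back-substitute for the Bézout coefficients:
1 = 17 − 4·4
1 = −4·157 + 37·17
1 = 37·331 − 78·157
1 = −78·488 + 115·331
1 = 115·2283 − 538·488
So 488·(-538) ≡ 1 (mod 2283), giving 488⁻¹ ≡ 1745.
x ≡ 488⁻¹·852 ≡ 1745·852 ≡ 507 (mod 2283).

507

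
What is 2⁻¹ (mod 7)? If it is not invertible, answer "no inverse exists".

4

gcd(7, 2) by repeated division:
7 = 3*2 + 1
2 = 2*1 + 0
The gcd is 1. Working backward:
1 = 7 − 3·2
So 2·(-3) ≡ 1 (mod 7), and -3 ≡ 4 (mod 7).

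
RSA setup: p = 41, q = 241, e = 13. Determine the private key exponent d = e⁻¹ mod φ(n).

φ(n) = (p−1)(q−1) = 40·240 = 9600.
Need d with 13·d ≡ 1 (mod 9600). Apply the extended Euclidean algorithm:
9600 = 738·13 + 6
13 = 2·6 + 1
6 = 6·1 + 0
Back-substitute:
1 = 13 − 2·6
1 = −2·9600 + 1477·13
So 13·1477 ≡ 1 (mod 9600), hence d = 1477.

1477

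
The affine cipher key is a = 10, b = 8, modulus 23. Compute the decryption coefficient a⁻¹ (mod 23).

7

gcd(23, 10) by repeated division:
23 = 2*10 + 3
10 = 3*3 + 1
3 = 3*1 + 0
Since gcd(10, 23) = 1, back-substitute to write 1 as a combination:
1 = 10 − 3·3
1 = −3·23 + 7·10
So 10·7 ≡ 1 (mod 23).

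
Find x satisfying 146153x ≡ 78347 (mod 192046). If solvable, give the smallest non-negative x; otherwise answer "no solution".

24445

First find gcd(146153, 192046):
192046 = 1·146153 + 45893
146153 = 3·45893 + 8474
45893 = 5·8474 + 3523
8474 = 2·3523 + 1428
3523 = 2·1428 + 667
1428 = 2·667 + 94
667 = 7·94 + 9
94 = 10·9 + 4
9 = 2·4 + 1
4 = 4·1 + 0
gcd = 1, so a unique solution mod 192046 exists.
Back-substitute for the Bézout coefficients:
1 = 9 − 2·4
1 = −2·94 + 21·9
1 = 21·667 − 149·94
1 = −149·1428 + 319·667
1 = 319·3523 − 787·1428
1 = −787·8474 + 1893·3523
1 = 1893·45893 − 10252·8474
1 = −10252·146153 + 32649·45893
1 = 32649·192046 − 42901·146153
So 146153·(-42901) ≡ 1 (mod 192046), giving 146153⁻¹ ≡ 149145.
x ≡ 146153⁻¹·78347 ≡ 149145·78347 ≡ 24445 (mod 192046).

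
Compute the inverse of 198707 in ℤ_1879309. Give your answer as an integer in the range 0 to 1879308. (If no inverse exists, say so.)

1651199

gcd(1879309, 198707) by repeated division:
1879309 = 9×198707 + 90946
198707 = 2×90946 + 16815
90946 = 5×16815 + 6871
16815 = 2×6871 + 3073
6871 = 2×3073 + 725
3073 = 4×725 + 173
725 = 4×173 + 33
173 = 5×33 + 8
33 = 4×8 + 1
8 = 8×1 + 0
gcd = 1, so the inverse exists. Back-substitute:
1 = 33 − 4·8
1 = −4·173 + 21·33
1 = 21·725 − 88·173
1 = −88·3073 + 373·725
1 = 373·6871 − 834·3073
1 = −834·16815 + 2041·6871
1 = 2041·90946 − 11039·16815
1 = −11039·198707 + 24119·90946
1 = 24119·1879309 − 228110·198707
Thus 198707·(-228110) ≡ 1 (mod 1879309); reducing, -228110 mod 1879309 = 1651199.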